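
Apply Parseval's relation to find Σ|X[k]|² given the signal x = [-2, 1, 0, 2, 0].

Parseval: Σ|x[n]|² = (1/N)Σ|X[k]|², so Σ|X[k]|² = N·Σ|x[n]|² = 5·9.0000

Σ|X[k]|² = N·Σ|x[n]|² = 5·9.0000 = 45.0000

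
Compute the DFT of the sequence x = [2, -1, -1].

X[k] = Σ(n=0 to 2) x[n] · ω_3^(nk)
where ω_3 = e^(-2πi/3)

Computing each X[k]:
X[0] = 0
X[1] = 3
X[2] = 3

X = [0, 3, 3]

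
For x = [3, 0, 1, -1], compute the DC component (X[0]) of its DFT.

X[0] = Σ(n=0 to 3) x[n] · ω_4^0 = Σ x[n]
= (3) + (0) + (1) + (-1)

X[0] = 3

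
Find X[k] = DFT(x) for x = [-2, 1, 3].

X[k] = Σ(n=0 to 2) x[n] · ω_3^(nk)
where ω_3 = e^(-2πi/3)

Computing each X[k]:
X[0] = 2
X[1] = -4.0000+1.7321i
X[2] = -4.0000-1.7321i

X = [2, -4.0000+1.7321i, -4.0000-1.7321i]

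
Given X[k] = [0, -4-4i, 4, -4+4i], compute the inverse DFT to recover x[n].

x[n] = (1/4) Σ(k=0 to 3) X[k] · e^(2πikn/4)

Computing each x[n]:
x[0] = -1
x[1] = 1
x[2] = 3
x[3] = -3

x = [-1, 1, 3, -3]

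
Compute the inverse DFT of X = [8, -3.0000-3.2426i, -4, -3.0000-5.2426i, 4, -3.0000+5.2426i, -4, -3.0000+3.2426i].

x[n] = (1/8) Σ(k=0 to 7) X[k] · e^(2πikn/8)

Computing each x[n]:
x[0] = -1
x[1] = 2
x[2] = 2
x[3] = 2
x[4] = 2
x[5] = -1
x[6] = 3
x[7] = -1

x = [-1, 2, 2, 2, 2, -1, 3, -1]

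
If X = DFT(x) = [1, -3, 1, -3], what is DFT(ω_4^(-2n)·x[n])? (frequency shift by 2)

Modulation property: DFT(ω_4^(-2n)·x[n]) = X[(k-2) mod 4], so circularly shift X by 2 positions.

X[k-2] = [1, -3, 1, -3]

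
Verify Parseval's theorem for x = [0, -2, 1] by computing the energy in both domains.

Time domain:
Σ|x[n]|² = |0|² + |-2|² + |1|² = 5.0000

Frequency domain:
(1/3)Σ|X[k]|² = (1/3)(|-1|² + |0.5000+2.5981i|² + |0.5000-2.5981i|²) = (1/3)·15.0000 = 5.0000

Both sides agree, confirming Parseval's theorem.

Σ|x[n]|² = (1/N)Σ|X[k]|² = 5.0000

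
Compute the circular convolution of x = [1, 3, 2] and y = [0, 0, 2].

(x ⊛ y)[n] = Σ(m=0 to 2) x[m] · y[(n-m) mod 3]

Computing each output sample:
(x ⊛ y)[0] = 6
(x ⊛ y)[1] = 4
(x ⊛ y)[2] = 2

x ⊛ y = [6, 4, 2]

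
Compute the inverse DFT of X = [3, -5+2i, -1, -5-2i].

x[n] = (1/4) Σ(k=0 to 3) X[k] · e^(2πikn/4)

Computing each x[n]:
x[0] = -2
x[1] = 0
x[2] = 3
x[3] = 2

x = [-2, 0, 3, 2]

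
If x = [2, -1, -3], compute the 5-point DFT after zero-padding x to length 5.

Original 3-point DFT: [-2, 4.0000-1.7321i, 4.0000+1.7321i]
Zero-padded 5-point DFT provides frequency interpolation.

DFT_5([x, 0, ...]) = [-2, 4.1180+2.7144i, 1.8820-2.2654i, 1.8820+2.2654i, 4.1180-2.7144i]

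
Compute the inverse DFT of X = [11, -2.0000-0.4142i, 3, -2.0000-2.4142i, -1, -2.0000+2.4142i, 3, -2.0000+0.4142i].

x[n] = (1/8) Σ(k=0 to 7) X[k] · e^(2πikn/8)

Computing each x[n]:
x[0] = 1
x[1] = 2
x[2] = 0
x[3] = 2
x[4] = 3
x[5] = 1
x[6] = 1
x[7] = 1

x = [1, 2, 0, 2, 3, 1, 1, 1]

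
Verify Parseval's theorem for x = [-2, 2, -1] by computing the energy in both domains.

Time domain:
Σ|x[n]|² = |-2|² + |2|² + |-1|² = 9.0000

Frequency domain:
(1/3)Σ|X[k]|² = (1/3)(|-1|² + |-2.5000-2.5981i|² + |-2.5000+2.5981i|²) = (1/3)·27.0000 = 9.0000

Both sides agree, confirming Parseval's theorem.

Σ|x[n]|² = (1/N)Σ|X[k]|² = 9.0000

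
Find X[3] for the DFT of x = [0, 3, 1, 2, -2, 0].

X[3] = Σ(n=0 to 5) x[n] · ω_6^(3n) where ω_6 = e^(-2πi/6)
= (0)·ω_6^0 + (3)·ω_6^3 + (1)·ω_6^6 + (2)·ω_6^9 + (-2)·ω_6^12 + (0)·ω_6^15

X[3] = -6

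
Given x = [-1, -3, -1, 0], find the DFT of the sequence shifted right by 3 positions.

Time shift by 3: X_shifted[k] = ω_4^(3k) · X[k]
Shifted x = [-3, -1, 0, -1]

DFT(x[n-3]) = [-5, -3, -1, -3]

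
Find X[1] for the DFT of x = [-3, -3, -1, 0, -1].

X[1] = Σ(n=0 to 4) x[n] · ω_5^(1n) where ω_5 = e^(-2πi/5)
= (-3)·ω_5^0 + (-3)·ω_5^1 + (-1)·ω_5^2 + (0)·ω_5^3 + (-1)·ω_5^4

X[1] = -3.4271+2.4899i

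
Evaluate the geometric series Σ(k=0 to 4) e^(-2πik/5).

Sum of all nth roots of unity equals 0 for n > 1 (geometric series with r ≠ 1).

0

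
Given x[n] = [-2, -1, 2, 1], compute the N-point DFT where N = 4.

X[k] = Σ(n=0 to 3) x[n] · ω_4^(nk)
where ω_4 = e^(-2πi/4)

Computing each X[k]:
X[0] = 0
X[1] = -4+2i
X[2] = 0
X[3] = -4-2i

X = [0, -4+2i, 0, -4-2i]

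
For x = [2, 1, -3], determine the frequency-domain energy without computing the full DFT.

Parseval: Σ|x[n]|² = (1/N)Σ|X[k]|², so Σ|X[k]|² = N·Σ|x[n]|² = 3·14.0000

Σ|X[k]|² = N·Σ|x[n]|² = 3·14.0000 = 42.0000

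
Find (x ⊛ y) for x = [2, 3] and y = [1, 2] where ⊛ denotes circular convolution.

(x ⊛ y)[n] = Σ(m=0 to 1) x[m] · y[(n-m) mod 2]

Computing each output sample:
(x ⊛ y)[0] = 8
(x ⊛ y)[1] = 7

x ⊛ y = [8, 7]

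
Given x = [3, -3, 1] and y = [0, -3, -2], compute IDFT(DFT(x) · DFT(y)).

(x ⊛ y)[n] = Σ(m=0 to 2) x[m] · y[(n-m) mod 3]

Computing each output sample:
(x ⊛ y)[0] = 3
(x ⊛ y)[1] = -11
(x ⊛ y)[2] = 3

x ⊛ y = [3, -11, 3]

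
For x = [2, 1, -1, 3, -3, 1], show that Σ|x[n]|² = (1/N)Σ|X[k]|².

Time domain:
Σ|x[n]|² = |2|² + |1|² + |-1|² + |3|² + |-3|² + |1|² = 25.0000

Frequency domain:
(1/6)Σ|X[k]|² = (1/6)(|3|² + |2.0000-1.7321i|² + |6.0000+1.7321i|² + |-7|² + |6.0000-1.7321i|² + |2.0000+1.7321i|²) = (1/6)·150.0000 = 25.0000

Both sides agree, confirming Parseval's theorem.

Σ|x[n]|² = (1/N)Σ|X[k]|² = 25.0000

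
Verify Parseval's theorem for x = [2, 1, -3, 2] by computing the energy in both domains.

Time domain:
Σ|x[n]|² = |2|² + |1|² + |-3|² + |2|² = 18.0000

Frequency domain:
(1/4)Σ|X[k]|² = (1/4)(|2|² + |5+1i|² + |-4|² + |5-1i|²) = (1/4)·72.0000 = 18.0000

Both sides agree, confirming Parseval's theorem.

Σ|x[n]|² = (1/N)Σ|X[k]|² = 18.0000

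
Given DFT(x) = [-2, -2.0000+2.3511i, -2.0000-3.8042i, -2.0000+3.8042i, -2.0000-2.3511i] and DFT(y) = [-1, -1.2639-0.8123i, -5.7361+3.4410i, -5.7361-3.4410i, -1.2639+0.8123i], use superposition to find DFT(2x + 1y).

By linearity: DFT(2x + 1y) = 2·DFT(x) + 1·DFT(y)
= 2·[-2, -2.0000+2.3511i, -2.0000-3.8042i, -2.0000+3.8042i, -2.0000-2.3511i] + 1·[-1, -1.2639-0.8123i, -5.7361+3.4410i, -5.7361-3.4410i, -1.2639+0.8123i]

Computing element-wise:
Z[0] = 2·(-2) + 1·(-1) = -5
Z[1] = 2·(-2.0000+2.3511i) + 1·(-1.2639-0.8123i) = -5.2639+3.8899i
Z[2] = 2·(-2.0000-3.8042i) + 1·(-5.7361+3.4410i) = -9.7361-4.1674i
Z[3] = 2·(-2.0000+3.8042i) + 1·(-5.7361-3.4410i) = -9.7361+4.1674i
Z[4] = 2·(-2.0000-2.3511i) + 1·(-1.2639+0.8123i) = -5.2639-3.8899i

DFT(2x + 1y) = 2·X + 1·Y = [-5, -5.2639+3.8899i, -9.7361-4.1674i, -9.7361+4.1674i, -5.2639-3.8899i]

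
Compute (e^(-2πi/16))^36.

Since ω_16^16 = 1, powers reduce modulo 16.
36 mod 16 = 4
So ω_16^36 = ω_16^4 = e^(-2πi·4/16)

ω_16^36 = ω_16^4 = -1i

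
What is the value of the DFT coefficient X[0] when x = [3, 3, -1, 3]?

X[0] = Σ(n=0 to 3) x[n] · ω_4^0 = Σ x[n]
= (3) + (3) + (-1) + (3)

X[0] = 8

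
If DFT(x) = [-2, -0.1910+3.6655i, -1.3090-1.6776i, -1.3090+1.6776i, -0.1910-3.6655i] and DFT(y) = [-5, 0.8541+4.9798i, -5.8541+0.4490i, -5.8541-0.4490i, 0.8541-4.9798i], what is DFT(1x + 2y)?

By linearity: DFT(1x + 2y) = 1·DFT(x) + 2·DFT(y)
= 1·[-2, -0.1910+3.6655i, -1.3090-1.6776i, -1.3090+1.6776i, -0.1910-3.6655i] + 2·[-5, 0.8541+4.9798i, -5.8541+0.4490i, -5.8541-0.4490i, 0.8541-4.9798i]

Computing element-wise:
Z[0] = 1·(-2) + 2·(-5) = -12
Z[1] = 1·(-0.1910+3.6655i) + 2·(0.8541+4.9798i) = 1.5172+13.6251i
Z[2] = 1·(-1.3090-1.6776i) + 2·(-5.8541+0.4490i) = -13.0172-0.7796i
Z[3] = 1·(-1.3090+1.6776i) + 2·(-5.8541-0.4490i) = -13.0172+0.7796i
Z[4] = 1·(-0.1910-3.6655i) + 2·(0.8541-4.9798i) = 1.5172-13.6251i

DFT(1x + 2y) = 1·X + 2·Y = [-12, 1.5172+13.6251i, -13.0172-0.7796i, -13.0172+0.7796i, 1.5172-13.6251i]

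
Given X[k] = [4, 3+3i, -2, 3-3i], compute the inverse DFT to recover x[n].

x[n] = (1/4) Σ(k=0 to 3) X[k] · e^(2πikn/4)

Computing each x[n]:
x[0] = 2
x[1] = 0
x[2] = -1
x[3] = 3

x = [2, 0, -1, 3]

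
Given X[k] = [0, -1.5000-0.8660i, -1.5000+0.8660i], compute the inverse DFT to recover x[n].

x[n] = (1/3) Σ(k=0 to 2) X[k] · e^(2πikn/3)

Computing each x[n]:
x[0] = -1
x[1] = 1
x[2] = 0

x = [-1, 1, 0]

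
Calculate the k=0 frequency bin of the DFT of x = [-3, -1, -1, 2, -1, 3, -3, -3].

X[0] = Σ(n=0 to 7) x[n] · ω_8^0 = Σ x[n]
= (-3) + (-1) + (-1) + (2) + (-1) + (3) + (-3) + (-3)

X[0] = -7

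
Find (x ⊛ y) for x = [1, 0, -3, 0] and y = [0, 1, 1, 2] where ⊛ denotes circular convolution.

(x ⊛ y)[n] = Σ(m=0 to 3) x[m] · y[(n-m) mod 4]

Computing each output sample:
(x ⊛ y)[0] = -3
(x ⊛ y)[1] = -5
(x ⊛ y)[2] = 1
(x ⊛ y)[3] = -1

x ⊛ y = [-3, -5, 1, -1]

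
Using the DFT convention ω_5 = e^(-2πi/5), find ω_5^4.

ω_5^4 = e^(-2πi·4/5)
= cos(-2π·4/5) + i·sin(-2π·4/5)
= cos(-8π/5) + i·sin(-8π/5)

ω_5^4 = cos(-8π/5) + i·sin(-8π/5) = 0.3090+0.9511i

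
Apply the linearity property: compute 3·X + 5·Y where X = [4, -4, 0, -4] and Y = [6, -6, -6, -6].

By linearity: DFT(3x + 5y) = 3·DFT(x) + 5·DFT(y)
= 3·[4, -4, 0, -4] + 5·[6, -6, -6, -6]

Computing element-wise:
Z[0] = 3·(4) + 5·(6) = 42
Z[1] = 3·(-4) + 5·(-6) = -42
Z[2] = 3·(0) + 5·(-6) = -30
Z[3] = 3·(-4) + 5·(-6) = -42

DFT(3x + 5y) = 3·X + 5·Y = [42, -42, -30, -42]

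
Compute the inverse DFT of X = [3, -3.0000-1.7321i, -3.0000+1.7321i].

x[n] = (1/3) Σ(k=0 to 2) X[k] · e^(2πikn/3)

Computing each x[n]:
x[0] = -1
x[1] = 3
x[2] = 1

x = [-1, 3, 1]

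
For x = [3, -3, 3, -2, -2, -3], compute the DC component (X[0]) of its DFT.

X[0] = Σ(n=0 to 5) x[n] · ω_6^0 = Σ x[n]
= (3) + (-3) + (3) + (-2) + (-2) + (-3)

X[0] = -4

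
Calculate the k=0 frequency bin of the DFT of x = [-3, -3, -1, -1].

X[0] = Σ(n=0 to 3) x[n] · ω_4^0 = Σ x[n]
= (-3) + (-3) + (-1) + (-1)

X[0] = -8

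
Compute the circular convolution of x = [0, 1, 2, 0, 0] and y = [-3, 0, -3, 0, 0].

(x ⊛ y)[n] = Σ(m=0 to 4) x[m] · y[(n-m) mod 5]

Computing each output sample:
(x ⊛ y)[0] = 0
(x ⊛ y)[1] = -3
(x ⊛ y)[2] = -6
(x ⊛ y)[3] = -3
(x ⊛ y)[4] = -6

x ⊛ y = [0, -3, -6, -3, -6]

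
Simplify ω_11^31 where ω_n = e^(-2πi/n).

Since ω_11^11 = 1, powers reduce modulo 11.
31 mod 11 = 9
So ω_11^31 = ω_11^9 = e^(-2πi·9/11)

ω_11^31 = ω_11^9 = 0.4154+0.9096i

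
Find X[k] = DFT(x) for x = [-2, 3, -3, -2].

X[k] = Σ(n=0 to 3) x[n] · ω_4^(nk)
where ω_4 = e^(-2πi/4)

Computing each X[k]:
X[0] = -4
X[1] = 1-5i
X[2] = -6
X[3] = 1+5i

X = [-4, 1-5i, -6, 1+5i]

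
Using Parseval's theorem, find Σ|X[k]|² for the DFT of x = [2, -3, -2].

Parseval: Σ|x[n]|² = (1/N)Σ|X[k]|², so Σ|X[k]|² = N·Σ|x[n]|² = 3·17.0000

Σ|X[k]|² = N·Σ|x[n]|² = 3·17.0000 = 51.0000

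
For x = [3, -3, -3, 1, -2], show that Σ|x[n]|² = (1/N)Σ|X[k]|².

Time domain:
Σ|x[n]|² = |3|² + |-3|² + |-3|² + |1|² + |-2|² = 32.0000

Frequency domain:
(1/5)Σ|X[k]|² = (1/5)(|-4|² + |3.0729+3.3022i|² + |6.4271-3.2164i|² + |6.4271+3.2164i|² + |3.0729-3.3022i|²) = (1/5)·160.0000 = 32.0000

Both sides agree, confirming Parseval's theorem.

Σ|x[n]|² = (1/N)Σ|X[k]|² = 32.0000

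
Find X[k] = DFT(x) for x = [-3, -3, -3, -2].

X[k] = Σ(n=0 to 3) x[n] · ω_4^(nk)
where ω_4 = e^(-2πi/4)

Computing each X[k]:
X[0] = -11
X[1] = 1i
X[2] = -1
X[3] = -1i

X = [-11, 1i, -1, -1i]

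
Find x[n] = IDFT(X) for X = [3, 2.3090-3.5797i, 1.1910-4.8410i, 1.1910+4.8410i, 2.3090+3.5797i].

x[n] = (1/5) Σ(k=0 to 4) X[k] · e^(2πikn/5)

Computing each x[n]:
x[0] = 2
x[1] = 3
x[2] = -1
x[3] = 1
x[4] = -2

x = [2, 3, -1, 1, -2]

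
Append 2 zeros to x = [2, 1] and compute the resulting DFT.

Original 2-point DFT: [3, 1]
Zero-padded 4-point DFT provides frequency interpolation.

DFT_4([x, 0, ...]) = [3, 2-1i, 1, 2+1i]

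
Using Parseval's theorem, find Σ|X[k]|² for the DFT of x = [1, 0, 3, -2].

Parseval: Σ|x[n]|² = (1/N)Σ|X[k]|², so Σ|X[k]|² = N·Σ|x[n]|² = 4·14.0000

Σ|X[k]|² = N·Σ|x[n]|² = 4·14.0000 = 56.0000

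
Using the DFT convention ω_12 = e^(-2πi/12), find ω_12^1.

ω_12^1 = e^(-2πi·1/12)
= cos(-2π·1/12) + i·sin(-2π·1/12)
= cos(-2π/12) + i·sin(-2π/12)

ω_12^1 = cos(-2π/12) + i·sin(-2π/12) = 0.8660-0.5000i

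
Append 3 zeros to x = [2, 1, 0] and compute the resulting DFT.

Original 3-point DFT: [3, 1.5000-0.8660i, 1.5000+0.8660i]
Zero-padded 6-point DFT provides frequency interpolation.

DFT_6([x, 0, ...]) = [3, 2.5000-0.8660i, 1.5000-0.8660i, 1, 1.5000+0.8660i, 2.5000+0.8660i]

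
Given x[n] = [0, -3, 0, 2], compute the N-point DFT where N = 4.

X[k] = Σ(n=0 to 3) x[n] · ω_4^(nk)
where ω_4 = e^(-2πi/4)

Computing each X[k]:
X[0] = -1
X[1] = 5i
X[2] = 1
X[3] = -5i

X = [-1, 5i, 1, -5i]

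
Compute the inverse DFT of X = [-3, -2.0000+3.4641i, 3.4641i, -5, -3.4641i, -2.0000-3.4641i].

x[n] = (1/6) Σ(k=0 to 5) X[k] · e^(2πikn/6)

Computing each x[n]:
x[0] = -2
x[1] = -2
x[2] = -1
x[3] = 1
x[4] = -1
x[5] = 2

x = [-2, -2, -1, 1, -1, 2]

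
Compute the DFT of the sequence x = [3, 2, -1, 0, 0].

X[k] = Σ(n=0 to 4) x[n] · ω_5^(nk)
where ω_5 = e^(-2πi/5)

Computing each X[k]:
X[0] = 4
X[1] = 4.4271-1.3143i
X[2] = 1.0729-2.1266i
X[3] = 1.0729+2.1266i
X[4] = 4.4271+1.3143i

X = [4, 4.4271-1.3143i, 1.0729-2.1266i, 1.0729+2.1266i, 4.4271+1.3143i]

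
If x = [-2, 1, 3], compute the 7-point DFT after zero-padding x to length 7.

Original 3-point DFT: [2, -4.0000+1.7321i, -4.0000-1.7321i]
Zero-padded 7-point DFT provides frequency interpolation.

DFT_7([x, 0, ...]) = [2, -2.0441-3.7066i, -4.9254+0.3267i, -1.0305+1.9116i, -1.0305-1.9116i, -4.9254-0.3267i, -2.0441+3.7066i]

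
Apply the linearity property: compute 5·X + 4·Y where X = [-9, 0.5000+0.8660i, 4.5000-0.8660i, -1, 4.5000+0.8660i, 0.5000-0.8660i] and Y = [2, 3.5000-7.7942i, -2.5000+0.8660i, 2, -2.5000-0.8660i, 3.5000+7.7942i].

By linearity: DFT(5x + 4y) = 5·DFT(x) + 4·DFT(y)
= 5·[-9, 0.5000+0.8660i, 4.5000-0.8660i, -1, 4.5000+0.8660i, 0.5000-0.8660i] + 4·[2, 3.5000-7.7942i, -2.5000+0.8660i, 2, -2.5000-0.8660i, 3.5000+7.7942i]

Computing element-wise:
Z[0] = 5·(-9) + 4·(2) = -37
Z[1] = 5·(0.5000+0.8660i) + 4·(3.5000-7.7942i) = 16.5000-26.8468i
Z[2] = 5·(4.5000-0.8660i) + 4·(-2.5000+0.8660i) = 12.5000-0.8660i
Z[3] = 5·(-1) + 4·(2) = 3
Z[4] = 5·(4.5000+0.8660i) + 4·(-2.5000-0.8660i) = 12.5000+0.8660i
Z[5] = 5·(0.5000-0.8660i) + 4·(3.5000+7.7942i) = 16.5000+26.8468i

DFT(5x + 4y) = 5·X + 4·Y = [-37, 16.5000-26.8468i, 12.5000-0.8660i, 3, 12.5000+0.8660i, 16.5000+26.8468i]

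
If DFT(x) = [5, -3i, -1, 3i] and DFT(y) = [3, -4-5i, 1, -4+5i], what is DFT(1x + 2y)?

By linearity: DFT(1x + 2y) = 1·DFT(x) + 2·DFT(y)
= 1·[5, -3i, -1, 3i] + 2·[3, -4-5i, 1, -4+5i]

Computing element-wise:
Z[0] = 1·(5) + 2·(3) = 11
Z[1] = 1·(-3i) + 2·(-4-5i) = -8-13i
Z[2] = 1·(-1) + 2·(1) = 1
Z[3] = 1·(3i) + 2·(-4+5i) = -8+13i

DFT(1x + 2y) = 1·X + 2·Y = [11, -8-13i, 1, -8+13i]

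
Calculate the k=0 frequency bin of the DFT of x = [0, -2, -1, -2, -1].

X[0] = Σ(n=0 to 4) x[n] · ω_5^0 = Σ x[n]
= (0) + (-2) + (-1) + (-2) + (-1)

X[0] = -6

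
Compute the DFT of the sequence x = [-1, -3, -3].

X[k] = Σ(n=0 to 2) x[n] · ω_3^(nk)
where ω_3 = e^(-2πi/3)

Computing each X[k]:
X[0] = -7
X[1] = 2
X[2] = 2

X = [-7, 2, 2]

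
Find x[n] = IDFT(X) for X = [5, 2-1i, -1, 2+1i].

x[n] = (1/4) Σ(k=0 to 3) X[k] · e^(2πikn/4)

Computing each x[n]:
x[0] = 2
x[1] = 2
x[2] = 0
x[3] = 1

x = [2, 2, 0, 1]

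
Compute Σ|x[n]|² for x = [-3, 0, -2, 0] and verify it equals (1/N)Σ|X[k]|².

Time domain:
Σ|x[n]|² = |-3|² + |0|² + |-2|² + |0|² = 13.0000

Frequency domain:
(1/4)Σ|X[k]|² = (1/4)(|-5|² + |-1|² + |-5|² + |-1|²) = (1/4)·52.0000 = 13.0000

Both sides agree, confirming Parseval's theorem.

Σ|x[n]|² = (1/N)Σ|X[k]|² = 13.0000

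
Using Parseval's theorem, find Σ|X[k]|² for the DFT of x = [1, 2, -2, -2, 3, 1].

Parseval: Σ|x[n]|² = (1/N)Σ|X[k]|², so Σ|X[k]|² = N·Σ|x[n]|² = 6·23.0000

Σ|X[k]|² = N·Σ|x[n]|² = 6·23.0000 = 138.0000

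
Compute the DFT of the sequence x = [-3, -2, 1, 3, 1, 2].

X[k] = Σ(n=0 to 5) x[n] · ω_6^(nk)
where ω_6 = e^(-2πi/6)

Computing each X[k]:
X[0] = 2
X[1] = -7.0000+3.4641i
X[2] = -1.0000+3.4641i
X[3] = -4
X[4] = -1.0000-3.4641i
X[5] = -7.0000-3.4641i

X = [2, -7.0000+3.4641i, -1.0000+3.4641i, -4, -1.0000-3.4641i, -7.0000-3.4641i]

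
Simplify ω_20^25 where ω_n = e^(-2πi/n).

Since ω_20^20 = 1, powers reduce modulo 20.
25 mod 20 = 5
So ω_20^25 = ω_20^5 = e^(-2πi·5/20)

ω_20^25 = ω_20^5 = -1i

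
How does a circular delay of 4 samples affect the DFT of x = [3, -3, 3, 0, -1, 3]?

Time shift by 4: X_shifted[k] = ω_6^(4k) · X[k]
Shifted x = [3, 0, -1, 3, 3, -3]

DFT(x[n-4]) = [5, -2.5000+0.8660i, 6.5000-6.0622i, 5, 6.5000+6.0622i, -2.5000-0.8660i]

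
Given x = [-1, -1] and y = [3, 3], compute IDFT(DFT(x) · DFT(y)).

(x ⊛ y)[n] = Σ(m=0 to 1) x[m] · y[(n-m) mod 2]

Computing each output sample:
(x ⊛ y)[0] = -6
(x ⊛ y)[1] = -6

x ⊛ y = [-6, -6]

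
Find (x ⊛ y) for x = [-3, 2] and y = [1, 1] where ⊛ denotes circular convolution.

(x ⊛ y)[n] = Σ(m=0 to 1) x[m] · y[(n-m) mod 2]

Computing each output sample:
(x ⊛ y)[0] = -1
(x ⊛ y)[1] = -1

x ⊛ y = [-1, -1]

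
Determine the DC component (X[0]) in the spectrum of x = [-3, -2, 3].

X[0] = Σ(n=0 to 2) x[n] · ω_3^0 = Σ x[n]
= (-3) + (-2) + (3)

X[0] = -2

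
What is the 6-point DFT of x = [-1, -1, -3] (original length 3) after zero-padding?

Original 3-point DFT: [-5, 1.0000-1.7321i, 1.0000+1.7321i]
Zero-padded 6-point DFT provides frequency interpolation.

DFT_6([x, 0, ...]) = [-5, 3.4641i, 1.0000-1.7321i, -3, 1.0000+1.7321i, -3.4641i]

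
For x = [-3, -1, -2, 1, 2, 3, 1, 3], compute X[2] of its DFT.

X[2] = Σ(n=0 to 7) x[n] · ω_8^(2n) where ω_8 = e^(-2πi/8)
= (-3)·ω_8^0 + (-1)·ω_8^2 + (-2)·ω_8^4 + (1)·ω_8^6 + (2)·ω_8^8 + (3)·ω_8^10 + (1)·ω_8^12 + (3)·ω_8^14

X[2] = 2i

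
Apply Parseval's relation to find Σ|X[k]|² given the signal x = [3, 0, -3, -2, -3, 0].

Parseval: Σ|x[n]|² = (1/N)Σ|X[k]|², so Σ|X[k]|² = N·Σ|x[n]|² = 6·31.0000

Σ|X[k]|² = N·Σ|x[n]|² = 6·31.0000 = 186.0000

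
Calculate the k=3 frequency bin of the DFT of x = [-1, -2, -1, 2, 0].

X[3] = Σ(n=0 to 4) x[n] · ω_5^(3n) where ω_5 = e^(-2πi/5)
= (-1)·ω_5^0 + (-2)·ω_5^3 + (-1)·ω_5^6 + (2)·ω_5^9 + (0)·ω_5^12

X[3] = 0.9271+1.6776i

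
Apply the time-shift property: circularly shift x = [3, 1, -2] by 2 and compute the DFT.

Time shift by 2: X_shifted[k] = ω_3^(2k) · X[k]
Shifted x = [1, -2, 3]

DFT(x[n-2]) = [2, 0.5000+4.3301i, 0.5000-4.3301i]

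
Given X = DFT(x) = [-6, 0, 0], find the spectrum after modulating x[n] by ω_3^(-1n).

Modulation property: DFT(ω_3^(-1n)·x[n]) = X[(k-1) mod 3], so circularly shift X by 1 positions.

X[k-1] = [0, -6, 0]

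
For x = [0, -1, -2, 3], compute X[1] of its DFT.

X[1] = Σ(n=0 to 3) x[n] · ω_4^(1n) where ω_4 = e^(-2πi/4)
= (0)·ω_4^0 + (-1)·ω_4^1 + (-2)·ω_4^2 + (3)·ω_4^3

X[1] = 2+4i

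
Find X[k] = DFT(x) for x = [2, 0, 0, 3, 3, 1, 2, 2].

X[k] = Σ(n=0 to 7) x[n] · ω_8^(nk)
where ω_8 = e^(-2πi/8)

Computing each X[k]:
X[0] = 13
X[1] = -2.4142+2.0000i
X[2] = 3+4i
X[3] = 0.4142-2.0000i
X[4] = 1
X[5] = 0.4142+2.0000i
X[6] = 3-4i
X[7] = -2.4142-2.0000i

X = [13, -2.4142+2.0000i, 3+4i, 0.4142-2.0000i, 1, 0.4142+2.0000i, 3-4i, -2.4142-2.0000i]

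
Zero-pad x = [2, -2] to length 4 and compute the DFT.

Original 2-point DFT: [0, 4]
Zero-padded 4-point DFT provides frequency interpolation.

DFT_4([x, 0, ...]) = [0, 2+2i, 4, 2-2i]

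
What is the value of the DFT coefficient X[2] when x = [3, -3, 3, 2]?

X[2] = Σ(n=0 to 3) x[n] · ω_4^(2n) where ω_4 = e^(-2πi/4)
= (3)·ω_4^0 + (-3)·ω_4^2 + (3)·ω_4^4 + (2)·ω_4^6

X[2] = 7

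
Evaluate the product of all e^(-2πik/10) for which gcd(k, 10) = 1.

The primitive 10th roots of unity are ω_10^k for k coprime to 10: k ∈ {1, 3, 7, 9}
Their product equals the constant term of the cyclotomic polynomial Φ_10(x) up to sign.
For n ≥ 3, the product of all primitive nth roots of unity is 1. (For n=1 it is 1; for n=2 it is -1.)

1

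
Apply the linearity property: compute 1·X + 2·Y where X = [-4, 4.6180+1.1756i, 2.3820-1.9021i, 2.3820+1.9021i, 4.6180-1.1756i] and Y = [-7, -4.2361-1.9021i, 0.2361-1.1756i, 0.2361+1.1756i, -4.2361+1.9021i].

By linearity: DFT(1x + 2y) = 1·DFT(x) + 2·DFT(y)
= 1·[-4, 4.6180+1.1756i, 2.3820-1.9021i, 2.3820+1.9021i, 4.6180-1.1756i] + 2·[-7, -4.2361-1.9021i, 0.2361-1.1756i, 0.2361+1.1756i, -4.2361+1.9021i]

Computing element-wise:
Z[0] = 1·(-4) + 2·(-7) = -18
Z[1] = 1·(4.6180+1.1756i) + 2·(-4.2361-1.9021i) = -3.8542-2.6286i
Z[2] = 1·(2.3820-1.9021i) + 2·(0.2361-1.1756i) = 2.8542-4.2533i
Z[3] = 1·(2.3820+1.9021i) + 2·(0.2361+1.1756i) = 2.8542+4.2533i
Z[4] = 1·(4.6180-1.1756i) + 2·(-4.2361+1.9021i) = -3.8542+2.6286i

DFT(1x + 2y) = 1·X + 2·Y = [-18, -3.8542-2.6286i, 2.8542-4.2533i, 2.8542+4.2533i, -3.8542+2.6286i]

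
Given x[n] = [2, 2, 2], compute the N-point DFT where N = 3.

X[k] = Σ(n=0 to 2) x[n] · ω_3^(nk)
where ω_3 = e^(-2πi/3)

Computing each X[k]:
X[0] = 6
X[1] = 0
X[2] = 0

X = [6, 0, 0]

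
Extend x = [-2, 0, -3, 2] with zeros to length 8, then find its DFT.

Original 4-point DFT: [-3, 1+2i, -7, 1-2i]
Zero-padded 8-point DFT provides frequency interpolation.

DFT_8([x, 0, ...]) = [-3, -3.4142+1.5858i, 1+2i, -0.5858-4.4142i, -7, -0.5858+4.4142i, 1-2i, -3.4142-1.5858i]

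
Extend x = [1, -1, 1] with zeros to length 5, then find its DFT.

Original 3-point DFT: [1, 1.0000+1.7321i, 1.0000-1.7321i]
Zero-padded 5-point DFT provides frequency interpolation.

DFT_5([x, 0, ...]) = [1, -0.1180+0.3633i, 2.1180+1.5388i, 2.1180-1.5388i, -0.1180-0.3633i]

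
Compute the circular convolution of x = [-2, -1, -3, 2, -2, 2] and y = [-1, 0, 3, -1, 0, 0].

(x ⊛ y)[n] = Σ(m=0 to 5) x[m] · y[(n-m) mod 6]

Computing each output sample:
(x ⊛ y)[0] = -6
(x ⊛ y)[1] = 9
(x ⊛ y)[2] = -5
(x ⊛ y)[3] = -3
(x ⊛ y)[4] = -6
(x ⊛ y)[5] = 7

x ⊛ y = [-6, 9, -5, -3, -6, 7]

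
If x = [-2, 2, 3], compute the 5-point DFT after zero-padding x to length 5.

Original 3-point DFT: [3, -4.5000+0.8660i, -4.5000-0.8660i]
Zero-padded 5-point DFT provides frequency interpolation.

DFT_5([x, 0, ...]) = [3, -3.8090-3.6655i, -2.6910+1.6776i, -2.6910-1.6776i, -3.8090+3.6655i]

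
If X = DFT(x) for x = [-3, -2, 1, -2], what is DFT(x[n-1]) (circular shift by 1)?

Time shift by 1: X_shifted[k] = ω_4^(1k) · X[k]
Shifted x = [-2, -3, -2, 1]

DFT(x[n-1]) = [-6, 4i, -2, -4i]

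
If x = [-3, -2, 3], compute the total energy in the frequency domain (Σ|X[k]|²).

Parseval: Σ|x[n]|² = (1/N)Σ|X[k]|², so Σ|X[k]|² = N·Σ|x[n]|² = 3·22.0000

Σ|X[k]|² = N·Σ|x[n]|² = 3·22.0000 = 66.0000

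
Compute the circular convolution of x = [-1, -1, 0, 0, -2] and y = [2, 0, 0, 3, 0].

(x ⊛ y)[n] = Σ(m=0 to 4) x[m] · y[(n-m) mod 5]

Computing each output sample:
(x ⊛ y)[0] = -2
(x ⊛ y)[1] = -2
(x ⊛ y)[2] = -6
(x ⊛ y)[3] = -3
(x ⊛ y)[4] = -7

x ⊛ y = [-2, -2, -6, -3, -7]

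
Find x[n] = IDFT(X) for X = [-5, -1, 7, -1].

x[n] = (1/4) Σ(k=0 to 3) X[k] · e^(2πikn/4)

Computing each x[n]:
x[0] = 0
x[1] = -3
x[2] = 1
x[3] = -3

x = [0, -3, 1, -3]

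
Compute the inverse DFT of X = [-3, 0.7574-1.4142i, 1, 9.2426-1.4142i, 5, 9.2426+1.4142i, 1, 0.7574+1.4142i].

x[n] = (1/8) Σ(k=0 to 7) X[k] · e^(2πikn/8)

Computing each x[n]:
x[0] = 3
x[1] = -2
x[2] = 0
x[3] = 1
x[4] = -2
x[5] = 0
x[6] = 0
x[7] = -3

x = [3, -2, 0, 1, -2, 0, 0, -3]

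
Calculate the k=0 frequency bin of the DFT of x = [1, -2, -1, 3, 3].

X[0] = Σ(n=0 to 4) x[n] · ω_5^0 = Σ x[n]
= (1) + (-2) + (-1) + (3) + (3)

X[0] = 4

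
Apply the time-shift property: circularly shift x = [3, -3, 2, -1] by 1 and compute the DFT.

Time shift by 1: X_shifted[k] = ω_4^(1k) · X[k]
Shifted x = [-1, 3, -3, 2]

DFT(x[n-1]) = [1, 2-1i, -9, 2+1i]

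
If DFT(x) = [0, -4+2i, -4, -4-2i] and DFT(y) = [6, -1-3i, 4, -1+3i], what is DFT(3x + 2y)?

By linearity: DFT(3x + 2y) = 3·DFT(x) + 2·DFT(y)
= 3·[0, -4+2i, -4, -4-2i] + 2·[6, -1-3i, 4, -1+3i]

Computing element-wise:
Z[0] = 3·(0) + 2·(6) = 12
Z[1] = 3·(-4+2i) + 2·(-1-3i) = -14
Z[2] = 3·(-4) + 2·(4) = -4
Z[3] = 3·(-4-2i) + 2·(-1+3i) = -14

DFT(3x + 2y) = 3·X + 2·Y = [12, -14, -4, -14]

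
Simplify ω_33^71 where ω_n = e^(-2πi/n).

Since ω_33^33 = 1, powers reduce modulo 33.
71 mod 33 = 5
So ω_33^71 = ω_33^5 = e^(-2πi·5/33)

ω_33^71 = ω_33^5 = 0.5801-0.8146i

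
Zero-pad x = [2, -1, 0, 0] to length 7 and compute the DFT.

Original 4-point DFT: [1, 2+1i, 3, 2-1i]
Zero-padded 7-point DFT provides frequency interpolation.

DFT_7([x, 0, ...]) = [1, 1.3765+0.7818i, 2.2225+0.9749i, 2.9010+0.4339i, 2.9010-0.4339i, 2.2225-0.9749i, 1.3765-0.7818i]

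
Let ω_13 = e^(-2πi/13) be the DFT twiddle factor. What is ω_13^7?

ω_13^7 = e^(-2πi·7/13)
= cos(-2π·7/13) + i·sin(-2π·7/13)
= cos(-14π/13) + i·sin(-14π/13)

ω_13^7 = cos(-14π/13) + i·sin(-14π/13) = -0.9709+0.2393i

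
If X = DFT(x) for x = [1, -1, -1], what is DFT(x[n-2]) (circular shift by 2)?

Time shift by 2: X_shifted[k] = ω_3^(2k) · X[k]
Shifted x = [-1, -1, 1]

DFT(x[n-2]) = [-1, -1.0000+1.7321i, -1.0000-1.7321i]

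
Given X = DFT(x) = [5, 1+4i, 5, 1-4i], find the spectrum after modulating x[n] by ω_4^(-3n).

Modulation property: DFT(ω_4^(-3n)·x[n]) = X[(k-3) mod 4], so circularly shift X by 3 positions.

X[k-3] = [1+4i, 5, 1-4i, 5]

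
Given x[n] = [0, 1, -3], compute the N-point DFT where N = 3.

X[k] = Σ(n=0 to 2) x[n] · ω_3^(nk)
where ω_3 = e^(-2πi/3)

Computing each X[k]:
X[0] = -2
X[1] = 1.0000-3.4641i
X[2] = 1.0000+3.4641i

X = [-2, 1.0000-3.4641i, 1.0000+3.4641i]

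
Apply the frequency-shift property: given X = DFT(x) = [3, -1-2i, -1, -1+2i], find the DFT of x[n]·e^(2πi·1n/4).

Modulation property: DFT(ω_4^(-1n)·x[n]) = X[(k-1) mod 4], so circularly shift X by 1 positions.

X[k-1] = [-1+2i, 3, -1-2i, -1]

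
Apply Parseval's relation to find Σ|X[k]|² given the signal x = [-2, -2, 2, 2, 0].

Parseval: Σ|x[n]|² = (1/N)Σ|X[k]|², so Σ|X[k]|² = N·Σ|x[n]|² = 5·16.0000

Σ|X[k]|² = N·Σ|x[n]|² = 5·16.0000 = 80.0000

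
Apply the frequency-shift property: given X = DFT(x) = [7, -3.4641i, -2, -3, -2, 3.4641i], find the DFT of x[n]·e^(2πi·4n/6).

Modulation property: DFT(ω_6^(-4n)·x[n]) = X[(k-4) mod 6], so circularly shift X by 4 positions.

X[k-4] = [-2, -3, -2, 3.4641i, 7, -3.4641i]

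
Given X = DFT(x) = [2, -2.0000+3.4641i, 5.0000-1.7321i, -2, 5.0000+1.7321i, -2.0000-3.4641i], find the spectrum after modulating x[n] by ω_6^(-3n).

Modulation property: DFT(ω_6^(-3n)·x[n]) = X[(k-3) mod 6], so circularly shift X by 3 positions.

X[k-3] = [-2, 5.0000+1.7321i, -2.0000-3.4641i, 2, -2.0000+3.4641i, 5.0000-1.7321i]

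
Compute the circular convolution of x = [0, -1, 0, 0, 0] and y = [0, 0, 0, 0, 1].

(x ⊛ y)[n] = Σ(m=0 to 4) x[m] · y[(n-m) mod 5]

Computing each output sample:
(x ⊛ y)[0] = -1
(x ⊛ y)[1] = 0
(x ⊛ y)[2] = 0
(x ⊛ y)[3] = 0
(x ⊛ y)[4] = 0

x ⊛ y = [-1, 0, 0, 0, 0]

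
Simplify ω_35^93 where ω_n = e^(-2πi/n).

Since ω_35^35 = 1, powers reduce modulo 35.
93 mod 35 = 23
So ω_35^93 = ω_35^23 = e^(-2πi·23/35)

ω_35^93 = ω_35^23 = -0.5509+0.8346i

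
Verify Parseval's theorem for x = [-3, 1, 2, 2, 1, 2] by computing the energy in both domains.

Time domain:
Σ|x[n]|² = |-3|² + |1|² + |2|² + |2|² + |1|² + |2|² = 23.0000

Frequency domain:
(1/6)Σ|X[k]|² = (1/6)(|5|² + |-5|² + |-4.0000+1.7321i|² + |-5|² + |-4.0000-1.7321i|² + |-5|²) = (1/6)·138.0000 = 23.0000

Both sides agree, confirming Parseval's theorem.

Σ|x[n]|² = (1/N)Σ|X[k]|² = 23.0000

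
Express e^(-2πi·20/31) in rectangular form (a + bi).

ω_31^20 = e^(-2πi·20/31)
= cos(-2π·20/31) + i·sin(-2π·20/31)
= cos(-40π/31) + i·sin(-40π/31)

ω_31^20 = cos(-40π/31) + i·sin(-40π/31) = -0.6121+0.7908i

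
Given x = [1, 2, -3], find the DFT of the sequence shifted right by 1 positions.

Time shift by 1: X_shifted[k] = ω_3^(1k) · X[k]
Shifted x = [-3, 1, 2]

DFT(x[n-1]) = [0, -4.5000+0.8660i, -4.5000-0.8660i]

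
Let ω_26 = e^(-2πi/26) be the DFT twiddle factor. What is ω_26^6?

ω_26^6 = e^(-2πi·6/26)
= cos(-2π·6/26) + i·sin(-2π·6/26)
= cos(-12π/26) + i·sin(-12π/26)

ω_26^6 = cos(-12π/26) + i·sin(-12π/26) = 0.1205-0.9927i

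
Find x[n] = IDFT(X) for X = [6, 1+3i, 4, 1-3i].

x[n] = (1/4) Σ(k=0 to 3) X[k] · e^(2πikn/4)

Computing each x[n]:
x[0] = 3
x[1] = -1
x[2] = 2
x[3] = 2

x = [3, -1, 2, 2]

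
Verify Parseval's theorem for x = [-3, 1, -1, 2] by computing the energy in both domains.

Time domain:
Σ|x[n]|² = |-3|² + |1|² + |-1|² + |2|² = 15.0000

Frequency domain:
(1/4)Σ|X[k]|² = (1/4)(|-1|² + |-2+1i|² + |-7|² + |-2-1i|²) = (1/4)·60.0000 = 15.0000

Both sides agree, confirming Parseval's theorem.

Σ|x[n]|² = (1/N)Σ|X[k]|² = 15.0000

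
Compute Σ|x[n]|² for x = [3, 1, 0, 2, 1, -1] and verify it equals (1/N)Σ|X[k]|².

Time domain:
Σ|x[n]|² = |3|² + |1|² + |0|² + |2|² + |1|² + |-1|² = 16.0000

Frequency domain:
(1/6)Σ|X[k]|² = (1/6)(|6|² + |0.5000-0.8660i|² + |4.5000-2.5981i|² + |2|² + |4.5000+2.5981i|² + |0.5000+0.8660i|²) = (1/6)·96.0000 = 16.0000

Both sides agree, confirming Parseval's theorem.

Σ|x[n]|² = (1/N)Σ|X[k]|² = 16.0000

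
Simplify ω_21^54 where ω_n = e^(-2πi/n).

Since ω_21^21 = 1, powers reduce modulo 21.
54 mod 21 = 12
So ω_21^54 = ω_21^12 = e^(-2πi·12/21)

ω_21^54 = ω_21^12 = -0.9010+0.4339i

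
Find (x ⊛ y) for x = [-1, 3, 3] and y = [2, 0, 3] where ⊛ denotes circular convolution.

(x ⊛ y)[n] = Σ(m=0 to 2) x[m] · y[(n-m) mod 3]

Computing each output sample:
(x ⊛ y)[0] = 7
(x ⊛ y)[1] = 15
(x ⊛ y)[2] = 3

x ⊛ y = [7, 15, 3]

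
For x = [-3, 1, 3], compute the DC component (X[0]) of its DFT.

X[0] = Σ(n=0 to 2) x[n] · ω_3^0 = Σ x[n]
= (-3) + (1) + (3)

X[0] = 1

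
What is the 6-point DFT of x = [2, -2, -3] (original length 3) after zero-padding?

Original 3-point DFT: [-3, 4.5000-0.8660i, 4.5000+0.8660i]
Zero-padded 6-point DFT provides frequency interpolation.

DFT_6([x, 0, ...]) = [-3, 2.5000+4.3301i, 4.5000-0.8660i, 1, 4.5000+0.8660i, 2.5000-4.3301i]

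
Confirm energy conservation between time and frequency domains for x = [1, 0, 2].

Time domain:
Σ|x[n]|² = |1|² + |0|² + |2|² = 5.0000

Frequency domain:
(1/3)Σ|X[k]|² = (1/3)(|3|² + |1.7321i|² + |-1.7321i|²) = (1/3)·15.0000 = 5.0000

Both sides agree, confirming Parseval's theorem.

Σ|x[n]|² = (1/N)Σ|X[k]|² = 5.0000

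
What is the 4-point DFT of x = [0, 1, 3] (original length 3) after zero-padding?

Original 3-point DFT: [4, -2.0000+1.7321i, -2.0000-1.7321i]
Zero-padded 4-point DFT provides frequency interpolation.

DFT_4([x, 0, ...]) = [4, -3-1i, 2, -3+1i]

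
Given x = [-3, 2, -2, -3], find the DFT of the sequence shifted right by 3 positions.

Time shift by 3: X_shifted[k] = ω_4^(3k) · X[k]
Shifted x = [2, -2, -3, -3]

DFT(x[n-3]) = [-6, 5-1i, 4, 5+1i]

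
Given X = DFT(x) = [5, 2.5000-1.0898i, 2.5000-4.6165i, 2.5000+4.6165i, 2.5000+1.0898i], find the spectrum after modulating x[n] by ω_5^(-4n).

Modulation property: DFT(ω_5^(-4n)·x[n]) = X[(k-4) mod 5], so circularly shift X by 4 positions.

X[k-4] = [2.5000-1.0898i, 2.5000-4.6165i, 2.5000+4.6165i, 2.5000+1.0898i, 5]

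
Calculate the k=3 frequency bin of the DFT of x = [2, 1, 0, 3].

X[3] = Σ(n=0 to 3) x[n] · ω_4^(3n) where ω_4 = e^(-2πi/4)
= (2)·ω_4^0 + (1)·ω_4^3 + (0)·ω_4^6 + (3)·ω_4^9

X[3] = 2-2i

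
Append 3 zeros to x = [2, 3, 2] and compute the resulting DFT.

Original 3-point DFT: [7, -0.5000-0.8660i, -0.5000+0.8660i]
Zero-padded 6-point DFT provides frequency interpolation.

DFT_6([x, 0, ...]) = [7, 2.5000-4.3301i, -0.5000-0.8660i, 1, -0.5000+0.8660i, 2.5000+4.3301i]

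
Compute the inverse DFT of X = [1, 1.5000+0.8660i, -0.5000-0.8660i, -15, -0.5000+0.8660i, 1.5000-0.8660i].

x[n] = (1/6) Σ(k=0 to 5) X[k] · e^(2πikn/6)

Computing each x[n]:
x[0] = -2
x[1] = 3
x[2] = -3
x[3] = 2
x[4] = -2
x[5] = 3

x = [-2, 3, -3, 2, -2, 3]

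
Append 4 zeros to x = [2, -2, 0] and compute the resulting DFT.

Original 3-point DFT: [0, 3.0000+1.7321i, 3.0000-1.7321i]
Zero-padded 7-point DFT provides frequency interpolation.

DFT_7([x, 0, ...]) = [0, 0.7530+1.5637i, 2.4450+1.9499i, 3.8019+0.8678i, 3.8019-0.8678i, 2.4450-1.9499i, 0.7530-1.5637i]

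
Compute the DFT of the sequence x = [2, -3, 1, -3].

X[k] = Σ(n=0 to 3) x[n] · ω_4^(nk)
where ω_4 = e^(-2πi/4)

Computing each X[k]:
X[0] = -3
X[1] = 1
X[2] = 9
X[3] = 1

X = [-3, 1, 9, 1]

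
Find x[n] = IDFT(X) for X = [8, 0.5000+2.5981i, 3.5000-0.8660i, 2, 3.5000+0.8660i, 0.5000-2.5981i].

x[n] = (1/6) Σ(k=0 to 5) X[k] · e^(2πikn/6)

Computing each x[n]:
x[0] = 3
x[1] = 0
x[2] = 0
x[3] = 2
x[4] = 2
x[5] = 1

x = [3, 0, 0, 2, 2, 1]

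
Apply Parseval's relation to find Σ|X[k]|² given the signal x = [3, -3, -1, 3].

Parseval: Σ|x[n]|² = (1/N)Σ|X[k]|², so Σ|X[k]|² = N·Σ|x[n]|² = 4·28.0000

Σ|X[k]|² = N·Σ|x[n]|² = 4·28.0000 = 112.0000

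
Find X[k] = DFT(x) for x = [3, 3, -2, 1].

X[k] = Σ(n=0 to 3) x[n] · ω_4^(nk)
where ω_4 = e^(-2πi/4)

Computing each X[k]:
X[0] = 5
X[1] = 5-2i
X[2] = -3
X[3] = 5+2i

X = [5, 5-2i, -3, 5+2i]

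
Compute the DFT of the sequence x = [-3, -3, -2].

X[k] = Σ(n=0 to 2) x[n] · ω_3^(nk)
where ω_3 = e^(-2πi/3)

Computing each X[k]:
X[0] = -8
X[1] = -0.5000+0.8660i
X[2] = -0.5000-0.8660i

X = [-8, -0.5000+0.8660i, -0.5000-0.8660i]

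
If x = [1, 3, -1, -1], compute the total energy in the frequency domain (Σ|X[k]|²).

Parseval: Σ|x[n]|² = (1/N)Σ|X[k]|², so Σ|X[k]|² = N·Σ|x[n]|² = 4·12.0000

Σ|X[k]|² = N·Σ|x[n]|² = 4·12.0000 = 48.0000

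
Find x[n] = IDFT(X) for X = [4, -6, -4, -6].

x[n] = (1/4) Σ(k=0 to 3) X[k] · e^(2πikn/4)

Computing each x[n]:
x[0] = -3
x[1] = 2
x[2] = 3
x[3] = 2

x = [-3, 2, 3, 2]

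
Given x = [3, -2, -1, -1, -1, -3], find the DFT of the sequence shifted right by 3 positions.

Time shift by 3: X_shifted[k] = ω_6^(3k) · X[k]
Shifted x = [-1, -1, -3, 3, -2, -1]

DFT(x[n-3]) = [-5, -2.5000+0.8660i, 5.5000-0.8660i, -7, 5.5000+0.8660i, -2.5000-0.8660i]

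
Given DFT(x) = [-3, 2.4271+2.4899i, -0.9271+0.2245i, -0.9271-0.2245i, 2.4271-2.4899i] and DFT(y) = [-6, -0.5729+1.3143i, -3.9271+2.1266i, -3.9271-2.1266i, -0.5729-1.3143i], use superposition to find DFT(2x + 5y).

By linearity: DFT(2x + 5y) = 2·DFT(x) + 5·DFT(y)
= 2·[-3, 2.4271+2.4899i, -0.9271+0.2245i, -0.9271-0.2245i, 2.4271-2.4899i] + 5·[-6, -0.5729+1.3143i, -3.9271+2.1266i, -3.9271-2.1266i, -0.5729-1.3143i]

Computing element-wise:
Z[0] = 2·(-3) + 5·(-6) = -36
Z[1] = 2·(2.4271+2.4899i) + 5·(-0.5729+1.3143i) = 1.9897+11.5513i
Z[2] = 2·(-0.9271+0.2245i) + 5·(-3.9271+2.1266i) = -21.4897+11.0820i
Z[3] = 2·(-0.9271-0.2245i) + 5·(-3.9271-2.1266i) = -21.4897-11.0820i
Z[4] = 2·(2.4271-2.4899i) + 5·(-0.5729-1.3143i) = 1.9897-11.5513i

DFT(2x + 5y) = 2·X + 5·Y = [-36, 1.9897+11.5513i, -21.4897+11.0820i, -21.4897-11.0820i, 1.9897-11.5513i]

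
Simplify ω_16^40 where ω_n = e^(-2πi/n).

Since ω_16^16 = 1, powers reduce modulo 16.
40 mod 16 = 8
So ω_16^40 = ω_16^8 = e^(-2πi·8/16)

ω_16^40 = ω_16^8 = -1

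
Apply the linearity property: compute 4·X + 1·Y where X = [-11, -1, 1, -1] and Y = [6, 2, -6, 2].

By linearity: DFT(4x + 1y) = 4·DFT(x) + 1·DFT(y)
= 4·[-11, -1, 1, -1] + 1·[6, 2, -6, 2]

Computing element-wise:
Z[0] = 4·(-11) + 1·(6) = -38
Z[1] = 4·(-1) + 1·(2) = -2
Z[2] = 4·(1) + 1·(-6) = -2
Z[3] = 4·(-1) + 1·(2) = -2

DFT(4x + 1y) = 4·X + 1·Y = [-38, -2, -2, -2]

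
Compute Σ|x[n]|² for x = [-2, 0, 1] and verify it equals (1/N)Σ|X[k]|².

Time domain:
Σ|x[n]|² = |-2|² + |0|² + |1|² = 5.0000

Frequency domain:
(1/3)Σ|X[k]|² = (1/3)(|-1|² + |-2.5000+0.8660i|² + |-2.5000-0.8660i|²) = (1/3)·15.0000 = 5.0000

Both sides agree, confirming Parseval's theorem.

Σ|x[n]|² = (1/N)Σ|X[k]|² = 5.0000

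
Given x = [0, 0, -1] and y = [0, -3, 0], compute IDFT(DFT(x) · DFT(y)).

(x ⊛ y)[n] = Σ(m=0 to 2) x[m] · y[(n-m) mod 3]

Computing each output sample:
(x ⊛ y)[0] = 3
(x ⊛ y)[1] = 0
(x ⊛ y)[2] = 0

x ⊛ y = [3, 0, 0]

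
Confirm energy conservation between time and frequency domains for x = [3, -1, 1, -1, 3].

Time domain:
Σ|x[n]|² = |3|² + |-1|² + |1|² + |-1|² + |3|² = 21.0000

Frequency domain:
(1/5)Σ|X[k]|² = (1/5)(|5|² + |3.6180+2.6287i|² + |1.3820+4.2533i|² + |1.3820-4.2533i|² + |3.6180-2.6287i|²) = (1/5)·105.0000 = 21.0000

Both sides agree, confirming Parseval's theorem.

Σ|x[n]|² = (1/N)Σ|X[k]|² = 21.0000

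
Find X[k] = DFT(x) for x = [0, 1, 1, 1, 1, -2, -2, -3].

X[k] = Σ(n=0 to 7) x[n] · ω_8^(nk)
where ω_8 = e^(-2πi/8)

Computing each X[k]:
X[0] = -3
X[1] = -1.7071-7.9497i
X[2] = 2-1i
X[3] = -0.2929-1.9497i
X[4] = 3
X[5] = -0.2929+1.9497i
X[6] = 2+1i
X[7] = -1.7071+7.9497i

X = [-3, -1.7071-7.9497i, 2-1i, -0.2929-1.9497i, 3, -0.2929+1.9497i, 2+1i, -1.7071+7.9497i]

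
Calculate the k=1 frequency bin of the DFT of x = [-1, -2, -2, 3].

X[1] = Σ(n=0 to 3) x[n] · ω_4^(1n) where ω_4 = e^(-2πi/4)
= (-1)·ω_4^0 + (-2)·ω_4^1 + (-2)·ω_4^2 + (3)·ω_4^3

X[1] = 1+5i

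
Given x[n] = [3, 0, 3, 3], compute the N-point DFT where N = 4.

X[k] = Σ(n=0 to 3) x[n] · ω_4^(nk)
where ω_4 = e^(-2πi/4)

Computing each X[k]:
X[0] = 9
X[1] = 3i
X[2] = 3
X[3] = -3i

X = [9, 3i, 3, -3i]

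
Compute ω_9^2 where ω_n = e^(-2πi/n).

ω_9^2 = e^(-2πi·2/9)
= cos(-2π·2/9) + i·sin(-2π·2/9)
= cos(-4π/9) + i·sin(-4π/9)

ω_9^2 = cos(-4π/9) + i·sin(-4π/9) = 0.1736-0.9848i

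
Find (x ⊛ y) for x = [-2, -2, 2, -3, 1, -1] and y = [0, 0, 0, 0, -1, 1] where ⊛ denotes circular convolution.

(x ⊛ y)[n] = Σ(m=0 to 5) x[m] · y[(n-m) mod 6]

Computing each output sample:
(x ⊛ y)[0] = -4
(x ⊛ y)[1] = 5
(x ⊛ y)[2] = -4
(x ⊛ y)[3] = 2
(x ⊛ y)[4] = 1
(x ⊛ y)[5] = 0

x ⊛ y = [-4, 5, -4, 2, 1, 0]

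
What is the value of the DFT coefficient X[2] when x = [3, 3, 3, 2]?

X[2] = Σ(n=0 to 3) x[n] · ω_4^(2n) where ω_4 = e^(-2πi/4)
= (3)·ω_4^0 + (3)·ω_4^2 + (3)·ω_4^4 + (2)·ω_4^6

X[2] = 1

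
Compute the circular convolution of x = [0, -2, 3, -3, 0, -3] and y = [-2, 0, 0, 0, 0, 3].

(x ⊛ y)[n] = Σ(m=0 to 5) x[m] · y[(n-m) mod 6]

Computing each output sample:
(x ⊛ y)[0] = -6
(x ⊛ y)[1] = 13
(x ⊛ y)[2] = -15
(x ⊛ y)[3] = 6
(x ⊛ y)[4] = -9
(x ⊛ y)[5] = 6

x ⊛ y = [-6, 13, -15, 6, -9, 6]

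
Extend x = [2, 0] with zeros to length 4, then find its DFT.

Original 2-point DFT: [2, 2]
Zero-padded 4-point DFT provides frequency interpolation.

DFT_4([x, 0, ...]) = [2, 2, 2, 2]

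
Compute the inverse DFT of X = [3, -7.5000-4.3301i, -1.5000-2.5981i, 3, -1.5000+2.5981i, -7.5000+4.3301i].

x[n] = (1/6) Σ(k=0 to 5) X[k] · e^(2πikn/6)

Computing each x[n]:
x[0] = -2
x[1] = 1
x[2] = 3
x[3] = 2
x[4] = 2
x[5] = -3

x = [-2, 1, 3, 2, 2, -3]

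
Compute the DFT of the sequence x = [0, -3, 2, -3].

X[k] = Σ(n=0 to 3) x[n] · ω_4^(nk)
where ω_4 = e^(-2πi/4)

Computing each X[k]:
X[0] = -4
X[1] = -2
X[2] = 8
X[3] = -2

X = [-4, -2, 8, -2]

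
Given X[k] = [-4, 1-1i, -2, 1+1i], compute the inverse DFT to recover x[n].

x[n] = (1/4) Σ(k=0 to 3) X[k] · e^(2πikn/4)

Computing each x[n]:
x[0] = -1
x[1] = 0
x[2] = -2
x[3] = -1

x = [-1, 0, -2, -1]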